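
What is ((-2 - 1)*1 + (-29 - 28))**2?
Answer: 3600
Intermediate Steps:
((-2 - 1)*1 + (-29 - 28))**2 = (-3*1 - 57)**2 = (-3 - 57)**2 = (-60)**2 = 3600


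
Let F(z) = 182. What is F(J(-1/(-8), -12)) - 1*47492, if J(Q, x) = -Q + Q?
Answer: -47310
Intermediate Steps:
J(Q, x) = 0
F(J(-1/(-8), -12)) - 1*47492 = 182 - 1*47492 = 182 - 47492 = -47310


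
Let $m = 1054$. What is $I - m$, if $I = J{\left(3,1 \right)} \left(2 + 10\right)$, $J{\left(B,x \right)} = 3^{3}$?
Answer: $-730$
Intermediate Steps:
$J{\left(B,x \right)} = 27$
$I = 324$ ($I = 27 \left(2 + 10\right) = 27 \cdot 12 = 324$)
$I - m = 324 - 1054 = -730$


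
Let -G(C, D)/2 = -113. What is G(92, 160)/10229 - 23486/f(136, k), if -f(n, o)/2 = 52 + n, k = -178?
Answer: 120161635/1923052 ≈ 62.485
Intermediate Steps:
G(C, D) = 226 (G(C, D) = -2*(-113) = 226)
f(n, o) = -104 - 2*n (f(n, o) = -2*(52 + n) = -104 - 2*n)
G(92, 160)/10229 - 23486/f(136, k) = 226/10229 - 23486/(-104 - 2*136) = 226*(1/10229) - 23486/(-104 - 272) = 226/10229 - 23486/(-376) = 226/10229 - 23486*(-1/376) = 226/10229 + 11743/188 = 120161635/1923052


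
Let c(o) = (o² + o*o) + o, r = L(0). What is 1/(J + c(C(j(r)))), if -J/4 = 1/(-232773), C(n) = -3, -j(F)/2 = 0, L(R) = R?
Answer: 232773/3491599 ≈ 0.066667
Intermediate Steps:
r = 0
j(F) = 0 (j(F) = -2*0 = 0)
J = 4/232773 (J = -4/(-232773) = -4*(-1/232773) = 4/232773 ≈ 1.7184e-5)
c(o) = o + 2*o² (c(o) = (o² + o²) + o = 2*o² + o = o + 2*o²)
1/(J + c(C(j(r)))) = 1/(4/232773 - 3*(1 + 2*(-3))) = 1/(4/232773 - 3*(1 - 6)) = 1/(4/232773 - 3*(-5)) = 1/(4/232773 + 15) = 1/(3491599/232773) = 232773/3491599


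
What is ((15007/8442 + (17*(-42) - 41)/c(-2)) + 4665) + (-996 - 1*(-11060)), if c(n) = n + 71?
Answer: 2858091605/194166 ≈ 14720.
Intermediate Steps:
c(n) = 71 + n
((15007/8442 + (17*(-42) - 41)/c(-2)) + 4665) + (-996 - 1*(-11060)) = ((15007/8442 + (17*(-42) - 41)/(71 - 2)) + 4665) + (-996 - 1*(-11060)) = ((15007*(1/8442) + (-714 - 41)/69) + 4665) + (-996 + 11060) = ((15007/8442 - 755*1/69) + 4665) + 10064 = ((15007/8442 - 755/69) + 4665) + 10064 = (-1779409/194166 + 4665) + 10064 = 904004981/194166 + 10064 = 2858091605/194166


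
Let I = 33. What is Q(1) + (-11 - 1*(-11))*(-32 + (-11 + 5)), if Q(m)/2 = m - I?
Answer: -64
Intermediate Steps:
Q(m) = -66 + 2*m (Q(m) = 2*(m - 1*33) = 2*(m - 33) = 2*(-33 + m) = -66 + 2*m)
Q(1) + (-11 - 1*(-11))*(-32 + (-11 + 5)) = (-66 + 2*1) + (-11 - 1*(-11))*(-32 + (-11 + 5)) = (-66 + 2) + (-11 + 11)*(-32 - 6) = -64 + 0*(-38) = -64 + 0 = -64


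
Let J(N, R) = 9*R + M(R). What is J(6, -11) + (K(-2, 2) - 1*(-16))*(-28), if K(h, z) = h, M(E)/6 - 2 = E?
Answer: -545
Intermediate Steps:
M(E) = 12 + 6*E
J(N, R) = 12 + 15*R (J(N, R) = 9*R + (12 + 6*R) = 12 + 15*R)
J(6, -11) + (K(-2, 2) - 1*(-16))*(-28) = (12 + 15*(-11)) + (-2 - 1*(-16))*(-28) = (12 - 165) + (-2 + 16)*(-28) = -153 + 14*(-28) = -153 - 392 = -545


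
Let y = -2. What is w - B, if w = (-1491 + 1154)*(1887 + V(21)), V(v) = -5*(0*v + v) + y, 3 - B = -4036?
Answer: -603899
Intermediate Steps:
B = 4039 (B = 3 - 1*(-4036) = 3 + 4036 = 4039)
V(v) = -2 - 5*v (V(v) = -5*(0*v + v) - 2 = -5*(0 + v) - 2 = -5*v - 2 = -2 - 5*v)
w = -599860 (w = (-1491 + 1154)*(1887 + (-2 - 5*21)) = -337*(1887 + (-2 - 105)) = -337*(1887 - 107) = -337*1780 = -599860)
w - B = -599860 - 1*4039 = -599860 - 4039 = -603899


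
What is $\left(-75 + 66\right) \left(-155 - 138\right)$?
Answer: $2637$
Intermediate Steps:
$\left(-75 + 66\right) \left(-155 - 138\right) = \left(-9\right) \left(-293\right) = 2637$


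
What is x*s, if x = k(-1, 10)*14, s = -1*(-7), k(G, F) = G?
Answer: -98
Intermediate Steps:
s = 7
x = -14 (x = -1*14 = -14)
x*s = -14*7 = -98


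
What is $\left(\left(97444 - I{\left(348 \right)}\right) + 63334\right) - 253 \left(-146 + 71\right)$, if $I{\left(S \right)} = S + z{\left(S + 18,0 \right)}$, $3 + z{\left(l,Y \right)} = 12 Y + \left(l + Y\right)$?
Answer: $179042$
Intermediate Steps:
$z{\left(l,Y \right)} = -3 + l + 13 Y$ ($z{\left(l,Y \right)} = -3 + \left(12 Y + \left(l + Y\right)\right) = -3 + \left(12 Y + \left(Y + l\right)\right) = -3 + \left(l + 13 Y\right) = -3 + l + 13 Y$)
$I{\left(S \right)} = 15 + 2 S$ ($I{\left(S \right)} = S + \left(-3 + \left(S + 18\right) + 13 \cdot 0\right) = S + \left(-3 + \left(18 + S\right) + 0\right) = S + \left(15 + S\right) = 15 + 2 S$)
$\left(\left(97444 - I{\left(348 \right)}\right) + 63334\right) - 253 \left(-146 + 71\right) = \left(\left(97444 - \left(15 + 2 \cdot 348\right)\right) + 63334\right) - 253 \left(-146 + 71\right) = \left(\left(97444 - \left(15 + 696\right)\right) + 63334\right) - -18975 = \left(\left(97444 - 711\right) + 63334\right) + 18975 = \left(96733 + 63334\right) + 18975 = 160067 + 18975 = 179042$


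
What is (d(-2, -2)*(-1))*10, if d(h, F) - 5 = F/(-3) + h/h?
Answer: -200/3 ≈ -66.667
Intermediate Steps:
d(h, F) = 6 - F/3 (d(h, F) = 5 + (F/(-3) + h/h) = 5 + (F*(-⅓) + 1) = 5 + (-F/3 + 1) = 5 + (1 - F/3) = 6 - F/3)
(d(-2, -2)*(-1))*10 = ((6 - ⅓*(-2))*(-1))*10 = ((6 + ⅔)*(-1))*10 = ((20/3)*(-1))*10 = -20/3*10 = -200/3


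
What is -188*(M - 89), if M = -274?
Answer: 68244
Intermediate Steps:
-188*(M - 89) = -188*(-274 - 89) = -188*(-363) = 68244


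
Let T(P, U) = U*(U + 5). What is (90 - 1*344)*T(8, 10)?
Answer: -38100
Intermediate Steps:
T(P, U) = U*(5 + U)
(90 - 1*344)*T(8, 10) = (90 - 1*344)*(10*(5 + 10)) = (90 - 344)*(10*15) = -254*150 = -38100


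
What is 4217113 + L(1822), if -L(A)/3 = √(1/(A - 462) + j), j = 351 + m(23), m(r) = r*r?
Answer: 4217113 - 3*√101728085/340 ≈ 4.2170e+6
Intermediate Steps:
m(r) = r²
j = 880 (j = 351 + 23² = 351 + 529 = 880)
L(A) = -3*√(880 + 1/(-462 + A)) (L(A) = -3*√(1/(A - 462) + 880) = -3*√(1/(-462 + A) + 880) = -3*√(880 + 1/(-462 + A)))
4217113 + L(1822) = 4217113 - 3*√(-406559 + 880*1822)/√(-462 + 1822) = 4217113 - 3*√85*√(-406559 + 1603360)/340 = 4217113 - 3*√101728085/340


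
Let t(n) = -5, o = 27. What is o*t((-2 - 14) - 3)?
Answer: -135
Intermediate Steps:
o*t((-2 - 14) - 3) = 27*(-5) = -135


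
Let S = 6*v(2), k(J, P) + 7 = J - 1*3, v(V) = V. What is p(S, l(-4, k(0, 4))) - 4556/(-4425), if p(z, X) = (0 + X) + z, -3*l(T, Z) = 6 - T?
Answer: 14302/1475 ≈ 9.6963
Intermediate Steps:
k(J, P) = -10 + J (k(J, P) = -7 + (J - 1*3) = -7 + (J - 3) = -7 + (-3 + J) = -10 + J)
S = 12 (S = 6*2 = 12)
l(T, Z) = -2 + T/3 (l(T, Z) = -(6 - T)/3 = -2 + T/3)
p(z, X) = X + z
p(S, l(-4, k(0, 4))) - 4556/(-4425) = ((-2 + (1/3)*(-4)) + 12) - 4556/(-4425) = ((-2 - 4/3) + 12) - 4556*(-1/4425) = (-10/3 + 12) + 4556/4425 = 26/3 + 4556/4425 = 14302/1475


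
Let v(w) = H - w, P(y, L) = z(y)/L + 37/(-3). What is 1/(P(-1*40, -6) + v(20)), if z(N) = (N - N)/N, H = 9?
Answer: -3/70 ≈ -0.042857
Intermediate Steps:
z(N) = 0 (z(N) = 0/N = 0)
P(y, L) = -37/3 (P(y, L) = 0/L + 37/(-3) = 0 + 37*(-⅓) = 0 - 37/3 = -37/3)
v(w) = 9 - w
1/(P(-1*40, -6) + v(20)) = 1/(-37/3 + (9 - 1*20)) = 1/(-37/3 + (9 - 20)) = 1/(-37/3 - 11) = 1/(-70/3) = -3/70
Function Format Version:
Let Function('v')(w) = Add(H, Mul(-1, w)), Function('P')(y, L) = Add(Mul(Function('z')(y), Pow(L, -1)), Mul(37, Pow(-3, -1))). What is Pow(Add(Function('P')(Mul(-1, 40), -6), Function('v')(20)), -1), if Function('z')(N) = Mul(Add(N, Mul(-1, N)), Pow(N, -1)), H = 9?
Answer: Rational(-3, 70) ≈ -0.042857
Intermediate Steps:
Function('z')(N) = 0 (Function('z')(N) = Mul(0, Pow(N, -1)) = 0)
Function('P')(y, L) = Rational(-37, 3) (Function('P')(y, L) = Add(Mul(0, Pow(L, -1)), Mul(37, Pow(-3, -1))) = Add(0, Mul(37, Rational(-1, 3))) = Add(0, Rational(-37, 3)) = Rational(-37, 3))
Function('v')(w) = Add(9, Mul(-1, w))
Pow(Add(Function('P')(Mul(-1, 40), -6), Function('v')(20)), -1) = Pow(Add(Rational(-37, 3), Add(9, Mul(-1, 20))), -1) = Pow(Add(Rational(-37, 3), Add(9, -20)), -1) = Pow(Add(Rational(-37, 3), -11), -1) = Pow(Rational(-70, 3), -1) = Rational(-3, 70)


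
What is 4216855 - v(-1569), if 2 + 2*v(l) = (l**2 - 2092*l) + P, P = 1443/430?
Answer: 1156527847/860 ≈ 1.3448e+6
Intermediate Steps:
P = 1443/430 (P = 1443*(1/430) = 1443/430 ≈ 3.3558)
v(l) = 583/860 + l**2/2 - 1046*l (v(l) = -1 + ((l**2 - 2092*l) + 1443/430)/2 = -1 + (1443/430 + l**2 - 2092*l)/2 = -1 + (1443/860 + l**2/2 - 1046*l) = 583/860 + l**2/2 - 1046*l)
4216855 - v(-1569) = 4216855 - (583/860 + (1/2)*(-1569)**2 - 1046*(-1569)) = 4216855 - (583/860 + (1/2)*2461761 + 1641174) = 4216855 - (583/860 + 2461761/2 + 1641174) = 4216855 - 1*2469967453/860 = 4216855 - 2469967453/860 = 1156527847/860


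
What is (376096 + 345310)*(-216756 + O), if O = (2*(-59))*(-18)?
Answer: -154836812592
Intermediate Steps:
O = 2124 (O = -118*(-18) = 2124)
(376096 + 345310)*(-216756 + O) = (376096 + 345310)*(-216756 + 2124) = 721406*(-214632) = -154836812592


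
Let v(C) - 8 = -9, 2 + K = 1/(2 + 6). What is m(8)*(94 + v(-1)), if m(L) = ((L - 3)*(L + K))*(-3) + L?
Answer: -62403/8 ≈ -7800.4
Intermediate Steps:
K = -15/8 (K = -2 + 1/(2 + 6) = -2 + 1/8 = -2 + ⅛ = -15/8 ≈ -1.8750)
v(C) = -1 (v(C) = 8 - 9 = -1)
m(L) = L - 3*(-3 + L)*(-15/8 + L) (m(L) = ((L - 3)*(L - 15/8))*(-3) + L = ((-3 + L)*(-15/8 + L))*(-3) + L = -3*(-3 + L)*(-15/8 + L) + L = L - 3*(-3 + L)*(-15/8 + L))
m(8)*(94 + v(-1)) = (-135/8 - 3*8² + (125/8)*8)*(94 - 1) = (-135/8 - 3*64 + 125)*93 = (-135/8 - 192 + 125)*93 = -671/8*93 = -62403/8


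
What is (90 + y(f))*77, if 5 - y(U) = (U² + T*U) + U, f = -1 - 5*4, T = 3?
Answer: -20174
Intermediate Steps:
f = -21 (f = -1 - 20 = -21)
y(U) = 5 - U² - 4*U (y(U) = 5 - ((U² + 3*U) + U) = 5 - (U² + 4*U) = 5 + (-U² - 4*U) = 5 - U² - 4*U)
(90 + y(f))*77 = (90 + (5 - 1*(-21)² - 4*(-21)))*77 = (90 + (5 - 1*441 + 84))*77 = (90 + (5 - 441 + 84))*77 = (90 - 352)*77 = -262*77 = -20174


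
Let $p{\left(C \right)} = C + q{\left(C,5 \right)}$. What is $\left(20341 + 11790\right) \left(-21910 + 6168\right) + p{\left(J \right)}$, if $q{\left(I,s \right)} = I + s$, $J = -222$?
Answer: $-505806641$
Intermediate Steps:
$p{\left(C \right)} = 5 + 2 C$ ($p{\left(C \right)} = C + \left(C + 5\right) = C + \left(5 + C\right) = 5 + 2 C$)
$\left(20341 + 11790\right) \left(-21910 + 6168\right) + p{\left(J \right)} = \left(20341 + 11790\right) \left(-21910 + 6168\right) + \left(5 + 2 \left(-222\right)\right) = 32131 \left(-15742\right) + \left(5 - 444\right) = -505806202 - 439 = -505806641$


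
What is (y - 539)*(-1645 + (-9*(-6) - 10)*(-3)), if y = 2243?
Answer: -3028008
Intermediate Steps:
(y - 539)*(-1645 + (-9*(-6) - 10)*(-3)) = (2243 - 539)*(-1645 + (-9*(-6) - 10)*(-3)) = 1704*(-1645 + (54 - 10)*(-3)) = 1704*(-1645 + 44*(-3)) = 1704*(-1645 - 132) = 1704*(-1777) = -3028008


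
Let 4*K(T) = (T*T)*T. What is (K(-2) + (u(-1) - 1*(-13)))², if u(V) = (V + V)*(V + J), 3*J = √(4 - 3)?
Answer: 1369/9 ≈ 152.11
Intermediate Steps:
J = ⅓ (J = √(4 - 3)/3 = √1/3 = (⅓)*1 = ⅓ ≈ 0.33333)
K(T) = T³/4 (K(T) = ((T*T)*T)/4 = (T²*T)/4 = T³/4)
u(V) = 2*V*(⅓ + V) (u(V) = (V + V)*(V + ⅓) = (2*V)*(⅓ + V) = 2*V*(⅓ + V))
(K(-2) + (u(-1) - 1*(-13)))² = ((¼)*(-2)³ + ((⅔)*(-1)*(1 + 3*(-1)) - 1*(-13)))² = ((¼)*(-8) + ((⅔)*(-1)*(1 - 3) + 13))² = (-2 + ((⅔)*(-1)*(-2) + 13))² = (-2 + (4/3 + 13))² = (-2 + 43/3)² = (37/3)² = 1369/9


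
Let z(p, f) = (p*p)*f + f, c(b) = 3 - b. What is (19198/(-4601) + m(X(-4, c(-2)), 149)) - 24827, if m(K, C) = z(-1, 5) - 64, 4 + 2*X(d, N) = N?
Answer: -114496679/4601 ≈ -24885.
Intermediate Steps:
X(d, N) = -2 + N/2
z(p, f) = f + f*p² (z(p, f) = p²*f + f = f*p² + f = f + f*p²)
m(K, C) = -54 (m(K, C) = 5*(1 + (-1)²) - 64 = 5*(1 + 1) - 64 = 5*2 - 64 = 10 - 64 = -54)
(19198/(-4601) + m(X(-4, c(-2)), 149)) - 24827 = (19198/(-4601) - 54) - 24827 = (19198*(-1/4601) - 54) - 24827 = (-19198/4601 - 54) - 24827 = -267652/4601 - 24827 = -114496679/4601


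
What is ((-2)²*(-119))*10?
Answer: -4760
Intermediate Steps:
((-2)²*(-119))*10 = (4*(-119))*10 = -476*10 = -4760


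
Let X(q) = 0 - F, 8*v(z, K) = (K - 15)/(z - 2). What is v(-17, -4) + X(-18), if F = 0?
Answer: 1/8 ≈ 0.12500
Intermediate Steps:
v(z, K) = (-15 + K)/(8*(-2 + z)) (v(z, K) = ((K - 15)/(z - 2))/8 = ((-15 + K)/(-2 + z))/8 = (-15 + K)/(8*(-2 + z)))
X(q) = 0 (X(q) = 0 - 1*0 = 0 + 0 = 0)
v(-17, -4) + X(-18) = (-15 - 4)/(8*(-2 - 17)) + 0 = (1/8)*(-19)/(-19) + 0 = (1/8)*(-1/19)*(-19) + 0 = 1/8 + 0 = 1/8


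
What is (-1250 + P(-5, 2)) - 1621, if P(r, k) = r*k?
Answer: -2881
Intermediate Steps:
P(r, k) = k*r
(-1250 + P(-5, 2)) - 1621 = (-1250 + 2*(-5)) - 1621 = (-1250 - 10) - 1621 = -1260 - 1621 = -2881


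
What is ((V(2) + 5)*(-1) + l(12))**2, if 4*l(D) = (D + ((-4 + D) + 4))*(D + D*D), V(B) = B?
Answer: 863041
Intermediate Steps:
l(D) = D*(D + D**2)/2 (l(D) = ((D + ((-4 + D) + 4))*(D + D*D))/4 = ((D + D)*(D + D**2))/4 = ((2*D)*(D + D**2))/4 = (2*D*(D + D**2))/4 = D*(D + D**2)/2)
((V(2) + 5)*(-1) + l(12))**2 = ((2 + 5)*(-1) + (1/2)*12**2*(1 + 12))**2 = (7*(-1) + (1/2)*144*13)**2 = (-7 + 936)**2 = 929**2 = 863041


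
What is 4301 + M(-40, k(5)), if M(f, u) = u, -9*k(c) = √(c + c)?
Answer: 4301 - √10/9 ≈ 4300.6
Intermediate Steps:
k(c) = -√2*√c/9 (k(c) = -√(c + c)/9 = -√2*√c/9)
4301 + M(-40, k(5)) = 4301 - √2*√5/9 = 4301 - √10/9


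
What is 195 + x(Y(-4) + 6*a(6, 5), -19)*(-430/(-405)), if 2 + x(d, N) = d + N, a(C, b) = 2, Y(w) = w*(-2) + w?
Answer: 15365/81 ≈ 189.69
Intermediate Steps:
Y(w) = -w (Y(w) = -2*w + w = -w)
x(d, N) = -2 + N + d (x(d, N) = -2 + (d + N) = -2 + (N + d) = -2 + N + d)
195 + x(Y(-4) + 6*a(6, 5), -19)*(-430/(-405)) = 195 + (-2 - 19 + (-1*(-4) + 6*2))*(-430/(-405)) = 195 + (-2 - 19 + (4 + 12))*(-430*(-1/405)) = 195 + (-2 - 19 + 16)*(86/81) = 195 - 5*86/81 = 195 - 430/81 = 15365/81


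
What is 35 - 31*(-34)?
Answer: 1089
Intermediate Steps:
35 - 31*(-34) = 35 + 1054 = 1089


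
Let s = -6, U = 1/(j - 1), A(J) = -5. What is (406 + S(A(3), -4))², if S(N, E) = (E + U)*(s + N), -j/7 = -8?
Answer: 5058001/25 ≈ 2.0232e+5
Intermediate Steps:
j = 56 (j = -7*(-8) = 56)
U = 1/55 (U = 1/(56 - 1) = 1/55 ≈ 0.018182)
S(N, E) = (-6 + N)*(1/55 + E) (S(N, E) = (E + 1/55)*(-6 + N) = (1/55 + E)*(-6 + N) = (-6 + N)*(1/55 + E))
(406 + S(A(3), -4))² = (406 + (-6/55 - 6*(-4) + (1/55)*(-5) - 4*(-5)))² = (406 + (-6/55 + 24 - 1/11 + 20))² = (406 + 219/5)² = (2249/5)² = 5058001/25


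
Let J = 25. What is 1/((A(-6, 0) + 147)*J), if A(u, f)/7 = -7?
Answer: 1/2450 ≈ 0.00040816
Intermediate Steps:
A(u, f) = -49 (A(u, f) = 7*(-7) = -49)
1/((A(-6, 0) + 147)*J) = 1/((-49 + 147)*25) = 1/(98*25) = 1/2450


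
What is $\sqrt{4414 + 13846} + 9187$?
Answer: $9187 + 2 \sqrt{4565} \approx 9322.1$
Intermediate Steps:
$\sqrt{4414 + 13846} + 9187 = \sqrt{18260} + 9187 = 2 \sqrt{4565} + 9187 = 9187 + 2 \sqrt{4565}$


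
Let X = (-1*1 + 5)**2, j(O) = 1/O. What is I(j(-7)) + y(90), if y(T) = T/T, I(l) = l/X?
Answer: 111/112 ≈ 0.99107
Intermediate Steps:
X = 16 (X = (-1 + 5)**2 = 4**2 = 16)
I(l) = l/16
y(T) = 1
I(j(-7)) + y(90) = (1/16)/(-7) + 1 = (1/16)*(-1/7) + 1 = -1/112 + 1 = 111/112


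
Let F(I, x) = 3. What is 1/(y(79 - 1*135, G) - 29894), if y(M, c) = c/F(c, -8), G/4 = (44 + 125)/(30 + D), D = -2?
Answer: -21/627605 ≈ -3.3461e-5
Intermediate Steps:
G = 169/7 (G = 4*((44 + 125)/(30 - 2)) = 4*(169/28) = 169/7 ≈ 24.143)
y(M, c) = c/3
1/(y(79 - 1*135, G) - 29894) = 1/((⅓)*(169/7) - 29894) = 1/(169/21 - 29894) = 1/(-627605/21) = -21/627605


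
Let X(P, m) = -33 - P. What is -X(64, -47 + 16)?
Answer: 97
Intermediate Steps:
-X(64, -47 + 16) = -(-33 - 1*64) = -(-33 - 64) = -1*(-97) = 97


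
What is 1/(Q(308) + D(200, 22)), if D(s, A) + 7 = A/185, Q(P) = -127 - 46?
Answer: -185/33278 ≈ -0.0055592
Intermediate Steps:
Q(P) = -173
D(s, A) = -7 + A/185
1/(Q(308) + D(200, 22)) = 1/(-173 + (-7 + (1/185)*22)) = 1/(-173 + (-7 + 22/185)) = 1/(-173 - 1273/185) = 1/(-33278/185) = -185/33278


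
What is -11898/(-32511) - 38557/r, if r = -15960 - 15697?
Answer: 543393871/343066909 ≈ 1.5839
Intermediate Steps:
r = -31657
-11898/(-32511) - 38557/r = -11898/(-32511) - 38557/(-31657) = -11898*(-1/32511) - 38557*(-1/31657) = 3966/10837 + 38557/31657 = 543393871/343066909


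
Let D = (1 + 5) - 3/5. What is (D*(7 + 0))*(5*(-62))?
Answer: -11718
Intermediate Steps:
D = 27/5 (D = 6 - 3/5 = 6 - 1*⅗ = 6 - ⅗ = 27/5 ≈ 5.4000)
(D*(7 + 0))*(5*(-62)) = (27*(7 + 0)/5)*(5*(-62)) = ((27/5)*7)*(-310) = (189/5)*(-310) = -11718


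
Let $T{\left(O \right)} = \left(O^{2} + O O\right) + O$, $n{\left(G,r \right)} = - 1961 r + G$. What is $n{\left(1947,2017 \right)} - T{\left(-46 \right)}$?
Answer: $-3957576$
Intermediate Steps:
$n{\left(G,r \right)} = G - 1961 r$
$T{\left(O \right)} = O + 2 O^{2}$ ($T{\left(O \right)} = \left(O^{2} + O^{2}\right) + O = 2 O^{2} + O = O + 2 O^{2}$)
$n{\left(1947,2017 \right)} - T{\left(-46 \right)} = \left(1947 - 3955337\right) - - 46 \left(1 + 2 \left(-46\right)\right) = \left(1947 - 3955337\right) - - 46 \left(1 - 92\right) = -3953390 - \left(-46\right) \left(-91\right) = -3953390 - 4186 = -3957576$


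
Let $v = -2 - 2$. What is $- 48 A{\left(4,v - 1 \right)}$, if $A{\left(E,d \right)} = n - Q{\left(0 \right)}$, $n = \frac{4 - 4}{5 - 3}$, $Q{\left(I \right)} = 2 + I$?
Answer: $96$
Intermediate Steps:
$n = 0$ ($n = \frac{0}{2} = 0 \cdot \frac{1}{2} = 0$)
$v = -4$
$A{\left(E,d \right)} = -2$ ($A{\left(E,d \right)} = 0 - \left(2 + 0\right) = 0 - 2 = -2$)
$- 48 A{\left(4,v - 1 \right)} = \left(-48\right) \left(-2\right) = 96$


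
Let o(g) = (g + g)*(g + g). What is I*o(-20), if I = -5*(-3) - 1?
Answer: 22400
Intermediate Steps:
o(g) = 4*g² (o(g) = (2*g)*(2*g) = 4*g²)
I = 14 (I = 15 - 1 = 14)
I*o(-20) = 14*(4*(-20)²) = 14*(4*400) = 14*1600 = 22400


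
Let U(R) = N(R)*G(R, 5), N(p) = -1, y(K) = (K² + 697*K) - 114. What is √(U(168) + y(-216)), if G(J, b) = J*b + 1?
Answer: I*√104851 ≈ 323.81*I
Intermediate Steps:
G(J, b) = 1 + J*b
y(K) = -114 + K² + 697*K
U(R) = -1 - 5*R (U(R) = -(1 + R*5) = -(1 + 5*R) = -1 - 5*R)
√(U(168) + y(-216)) = √((-1 - 5*168) + (-114 + (-216)² + 697*(-216))) = √((-1 - 840) + (-114 + 46656 - 150552)) = √(-841 - 104010) = √(-104851) = I*√104851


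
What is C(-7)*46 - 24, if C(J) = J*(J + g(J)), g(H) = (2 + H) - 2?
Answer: 4484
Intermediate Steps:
g(H) = H
C(J) = 2*J² (C(J) = J*(J + J) = J*(2*J) = 2*J²)
C(-7)*46 - 24 = (2*(-7)²)*46 - 24 = (2*49)*46 - 24 = 98*46 - 24 = 4508 - 24 = 4484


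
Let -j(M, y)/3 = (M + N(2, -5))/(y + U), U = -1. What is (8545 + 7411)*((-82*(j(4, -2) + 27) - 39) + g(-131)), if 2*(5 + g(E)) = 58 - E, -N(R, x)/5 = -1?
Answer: -46296334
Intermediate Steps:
N(R, x) = 5 (N(R, x) = -5*(-1) = 5)
j(M, y) = -3*(5 + M)/(-1 + y) (j(M, y) = -3*(M + 5)/(y - 1) = -3*(5 + M)/(-1 + y))
g(E) = 24 - E/2 (g(E) = -5 + (58 - E)/2 = -5 + (29 - E/2) = 24 - E/2)
(8545 + 7411)*((-82*(j(4, -2) + 27) - 39) + g(-131)) = (8545 + 7411)*((-82*(3*(-5 - 1*4)/(-1 - 2) + 27) - 39) + (24 - ½*(-131))) = 15956*((-82*(3*(-5 - 4)/(-3) + 27) - 39) + (24 + 131/2)) = 15956*((-82*(3*(-⅓)*(-9) + 27) - 39) + 179/2) = 15956*((-82*(9 + 27) - 39) + 179/2) = 15956*((-82*36 - 39) + 179/2) = 15956*((-2952 - 39) + 179/2) = 15956*(-2991 + 179/2) = 15956*(-5803/2) = -46296334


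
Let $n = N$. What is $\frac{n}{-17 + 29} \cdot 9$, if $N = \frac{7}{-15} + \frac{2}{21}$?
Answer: $- \frac{39}{140} \approx -0.27857$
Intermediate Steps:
$N = - \frac{13}{35}$ ($N = 7 \left(- \frac{1}{15}\right) + 2 \cdot \frac{1}{21} = - \frac{7}{15} + \frac{2}{21} = - \frac{13}{35} \approx -0.37143$)
$n = - \frac{13}{35} \approx -0.37143$
$\frac{n}{-17 + 29} \cdot 9 = - \frac{13}{35 \left(-17 + 29\right)} 9 = - \frac{13}{35 \cdot 12} \cdot 9 = \left(- \frac{13}{35}\right) \frac{1}{12} \cdot 9 = \left(- \frac{13}{420}\right) 9 = - \frac{39}{140}$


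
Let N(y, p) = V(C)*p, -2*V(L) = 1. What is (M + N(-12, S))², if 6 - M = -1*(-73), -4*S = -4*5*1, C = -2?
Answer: 19321/4 ≈ 4830.3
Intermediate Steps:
S = 5 (S = -(-4*5)/4 = -(-5) = -¼*(-20) = 5)
M = -67 (M = 6 - (-1)*(-73) = 6 - 1*73 = 6 - 73 = -67)
V(L) = -½ (V(L) = -½*1 = -½)
N(y, p) = -p/2
(M + N(-12, S))² = (-67 - ½*5)² = (-67 - 5/2)² = (-139/2)² = 19321/4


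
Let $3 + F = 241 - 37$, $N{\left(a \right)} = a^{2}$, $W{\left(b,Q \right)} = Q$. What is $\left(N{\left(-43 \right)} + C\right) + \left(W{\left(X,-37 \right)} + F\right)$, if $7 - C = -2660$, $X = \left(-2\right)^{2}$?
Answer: $4680$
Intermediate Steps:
$X = 4$
$C = 2667$ ($C = 7 - -2660 = 7 + 2660 = 2667$)
$F = 201$ ($F = -3 + \left(241 - 37\right) = -3 + 204 = 201$)
$\left(N{\left(-43 \right)} + C\right) + \left(W{\left(X,-37 \right)} + F\right) = \left(\left(-43\right)^{2} + 2667\right) + \left(-37 + 201\right) = \left(1849 + 2667\right) + 164 = 4516 + 164 = 4680$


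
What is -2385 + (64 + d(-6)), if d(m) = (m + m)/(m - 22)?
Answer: -16244/7 ≈ -2320.6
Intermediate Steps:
d(m) = 2*m/(-22 + m) (d(m) = (2*m)/(-22 + m) = 2*m/(-22 + m))
-2385 + (64 + d(-6)) = -2385 + (64 + 2*(-6)/(-22 - 6)) = -2385 + (64 + 2*(-6)/(-28)) = -2385 + (64 + 2*(-6)*(-1/28)) = -2385 + (64 + 3/7) = -2385 + 451/7 = -16244/7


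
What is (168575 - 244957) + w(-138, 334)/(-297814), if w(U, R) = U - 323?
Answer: -22747628487/297814 ≈ -76382.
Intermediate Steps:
w(U, R) = -323 + U
(168575 - 244957) + w(-138, 334)/(-297814) = (168575 - 244957) + (-323 - 138)/(-297814) = -76382 - 461*(-1/297814) = -76382 + 461/297814 = -22747628487/297814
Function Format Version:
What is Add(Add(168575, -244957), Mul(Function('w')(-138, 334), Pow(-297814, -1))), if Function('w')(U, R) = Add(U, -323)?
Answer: Rational(-22747628487, 297814) ≈ -76382.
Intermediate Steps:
Function('w')(U, R) = Add(-323, U)
Add(Add(168575, -244957), Mul(Function('w')(-138, 334), Pow(-297814, -1))) = Add(Add(168575, -244957), Mul(Add(-323, -138), Pow(-297814, -1))) = Add(-76382, Mul(-461, Rational(-1, 297814))) = Add(-76382, Rational(461, 297814)) = Rational(-22747628487, 297814)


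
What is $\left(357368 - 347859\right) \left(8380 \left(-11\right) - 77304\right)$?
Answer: $-1611623356$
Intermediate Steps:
$\left(357368 - 347859\right) \left(8380 \left(-11\right) - 77304\right) = 9509 \left(-92180 - 77304\right) = 9509 \left(-169484\right) = -1611623356$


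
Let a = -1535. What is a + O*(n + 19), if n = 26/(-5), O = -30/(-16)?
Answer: -12073/8 ≈ -1509.1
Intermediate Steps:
O = 15/8 (O = -30*(-1/16) = 15/8 ≈ 1.8750)
n = -26/5 (n = 26*(-1/5) = -26/5 ≈ -5.2000)
a + O*(n + 19) = -1535 + 15*(-26/5 + 19)/8 = -1535 + (15/8)*(69/5) = -1535 + 207/8 = -12073/8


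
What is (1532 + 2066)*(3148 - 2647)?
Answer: 1802598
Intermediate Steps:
(1532 + 2066)*(3148 - 2647) = 3598*501 = 1802598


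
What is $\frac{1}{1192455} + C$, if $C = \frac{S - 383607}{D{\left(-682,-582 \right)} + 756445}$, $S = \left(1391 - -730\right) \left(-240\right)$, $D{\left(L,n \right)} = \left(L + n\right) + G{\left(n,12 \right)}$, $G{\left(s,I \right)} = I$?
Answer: $- \frac{354813541064}{300177889605} \approx -1.182$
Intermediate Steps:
$D{\left(L,n \right)} = 12 + L + n$ ($D{\left(L,n \right)} = \left(L + n\right) + 12 = 12 + L + n$)
$S = -509040$ ($S = \left(1391 + 730\right) \left(-240\right) = 2121 \left(-240\right) = -509040$)
$C = - \frac{297549}{251731}$ ($C = \frac{-509040 - 383607}{\left(12 - 682 - 582\right) + 756445} = - \frac{892647}{-1252 + 756445} = - \frac{892647}{755193} = \left(-892647\right) \frac{1}{755193} = - \frac{297549}{251731} \approx -1.182$)
$\frac{1}{1192455} + C = \frac{1}{1192455} - \frac{297549}{251731} = - \frac{354813541064}{300177889605}$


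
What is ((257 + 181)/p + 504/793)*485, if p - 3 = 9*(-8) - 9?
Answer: -1915265/793 ≈ -2415.2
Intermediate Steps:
p = -78 (p = 3 + (9*(-8) - 9) = 3 + (-72 - 9) = 3 - 81 = -78)
((257 + 181)/p + 504/793)*485 = ((257 + 181)/(-78) + 504/793)*485 = (438*(-1/78) + 504*(1/793))*485 = (-73/13 + 504/793)*485 = -3949/793*485 = -1915265/793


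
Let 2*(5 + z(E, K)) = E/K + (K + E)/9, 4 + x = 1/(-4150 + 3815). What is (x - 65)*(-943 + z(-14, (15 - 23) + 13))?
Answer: 109789442/1675 ≈ 65546.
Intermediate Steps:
x = -1341/335 (x = -4 + 1/(-4150 + 3815) = -4 + 1/(-335) = -4 - 1/335 = -1341/335 ≈ -4.0030)
z(E, K) = -5 + E/18 + K/18 + E/(2*K) (z(E, K) = -5 + (E/K + (K + E)/9)/2 = -5 + (E/K + (E + K)*(⅑))/2 = -5 + (E/K + (E/9 + K/9))/2 = -5 + (E/9 + K/9 + E/K)/2 = -5 + (E/18 + K/18 + E/(2*K)) = -5 + E/18 + K/18 + E/(2*K))
(x - 65)*(-943 + z(-14, (15 - 23) + 13)) = (-1341/335 - 65)*(-943 + (9*(-14) + ((15 - 23) + 13)*(-90 - 14 + ((15 - 23) + 13)))/(18*((15 - 23) + 13))) = -23116*(-943 + (-126 + (-8 + 13)*(-90 - 14 + (-8 + 13)))/(18*(-8 + 13)))/335 = -23116*(-943 + (1/18)*(-126 + 5*(-90 - 14 + 5))/5)/335 = -23116*(-943 + (1/18)*(⅕)*(-126 + 5*(-99)))/335 = -23116*(-943 + (1/18)*(⅕)*(-126 - 495))/335 = -23116*(-943 + (1/18)*(⅕)*(-621))/335 = -23116*(-943 - 69/10)/335 = -23116/335*(-9499/10) = 109789442/1675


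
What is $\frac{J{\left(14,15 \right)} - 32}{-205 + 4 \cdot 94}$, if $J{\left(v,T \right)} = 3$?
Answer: $- \frac{29}{171} \approx -0.16959$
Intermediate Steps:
$\frac{J{\left(14,15 \right)} - 32}{-205 + 4 \cdot 94} = \frac{3 - 32}{-205 + 4 \cdot 94} = - \frac{29}{-205 + 376} = - \frac{29}{171}$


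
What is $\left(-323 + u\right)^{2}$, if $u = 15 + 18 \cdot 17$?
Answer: $4$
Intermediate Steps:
$u = 321$ ($u = 15 + 306 = 321$)
$\left(-323 + u\right)^{2} = \left(-323 + 321\right)^{2} = \left(-2\right)^{2} = 4$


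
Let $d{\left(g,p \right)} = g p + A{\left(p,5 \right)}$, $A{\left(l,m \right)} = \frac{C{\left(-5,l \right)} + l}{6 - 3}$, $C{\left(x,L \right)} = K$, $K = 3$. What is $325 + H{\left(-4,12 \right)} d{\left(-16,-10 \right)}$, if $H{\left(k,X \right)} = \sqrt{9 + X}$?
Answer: $325 + \frac{473 \sqrt{21}}{3} \approx 1047.5$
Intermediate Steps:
$C{\left(x,L \right)} = 3$
$A{\left(l,m \right)} = 1 + \frac{l}{3}$ ($A{\left(l,m \right)} = \frac{3 + l}{6 - 3} = \frac{3 + l}{3} = \left(3 + l\right) \frac{1}{3} = 1 + \frac{l}{3}$)
$d{\left(g,p \right)} = 1 + \frac{p}{3} + g p$ ($d{\left(g,p \right)} = g p + \left(1 + \frac{p}{3}\right) = 1 + \frac{p}{3} + g p$)
$325 + H{\left(-4,12 \right)} d{\left(-16,-10 \right)} = 325 + \sqrt{9 + 12} \left(1 + \frac{1}{3} \left(-10\right) - -160\right) = 325 + \sqrt{21} \left(1 - \frac{10}{3} + 160\right) = 325 + \sqrt{21} \cdot \frac{473}{3} = 325 + \frac{473 \sqrt{21}}{3}$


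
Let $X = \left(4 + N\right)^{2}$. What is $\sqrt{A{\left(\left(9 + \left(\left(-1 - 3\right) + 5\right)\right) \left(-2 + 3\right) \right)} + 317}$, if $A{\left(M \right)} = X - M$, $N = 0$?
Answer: $\sqrt{323} \approx 17.972$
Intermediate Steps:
$X = 16$ ($X = \left(4 + 0\right)^{2} = 4^{2} = 16$)
$A{\left(M \right)} = 16 - M$
$\sqrt{A{\left(\left(9 + \left(\left(-1 - 3\right) + 5\right)\right) \left(-2 + 3\right) \right)} + 317} = \sqrt{\left(16 - \left(9 + \left(\left(-1 - 3\right) + 5\right)\right) \left(-2 + 3\right)\right) + 317} = \sqrt{\left(16 - \left(9 + \left(-4 + 5\right)\right) 1\right) + 317} = \sqrt{\left(16 - \left(9 + 1\right) 1\right) + 317} = \sqrt{\left(16 - 10 \cdot 1\right) + 317} = \sqrt{\left(16 - 10\right) + 317} = \sqrt{6 + 317} = \sqrt{323}$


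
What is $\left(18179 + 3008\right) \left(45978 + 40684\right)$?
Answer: $1836107794$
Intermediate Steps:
$\left(18179 + 3008\right) \left(45978 + 40684\right) = 21187 \cdot 86662 = 1836107794$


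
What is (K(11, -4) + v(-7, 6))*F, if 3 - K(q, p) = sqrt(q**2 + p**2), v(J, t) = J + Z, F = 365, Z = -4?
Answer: -2920 - 365*sqrt(137) ≈ -7192.2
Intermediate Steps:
v(J, t) = -4 + J (v(J, t) = J - 4 = -4 + J)
K(q, p) = 3 - sqrt(p**2 + q**2) (K(q, p) = 3 - sqrt(q**2 + p**2) = 3 - sqrt(p**2 + q**2))
(K(11, -4) + v(-7, 6))*F = ((3 - sqrt((-4)**2 + 11**2)) + (-4 - 7))*365 = ((3 - sqrt(16 + 121)) - 11)*365 = ((3 - sqrt(137)) - 11)*365 = (-8 - sqrt(137))*365 = -2920 - 365*sqrt(137)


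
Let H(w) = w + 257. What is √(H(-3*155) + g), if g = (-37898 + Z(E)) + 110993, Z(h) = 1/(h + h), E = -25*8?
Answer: √29154799/20 ≈ 269.98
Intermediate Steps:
E = -200
Z(h) = 1/(2*h)
H(w) = 257 + w
g = 29237999/400 (g = (-37898 + (½)/(-200)) + 110993 = (-37898 + (½)*(-1/200)) + 110993 = (-37898 - 1/400) + 110993 = -15159201/400 + 110993 = 29237999/400 ≈ 73095.)
√(H(-3*155) + g) = √((257 - 3*155) + 29237999/400) = √((257 - 465) + 29237999/400) = √(-208 + 29237999/400) = √(29154799/400) = √29154799/20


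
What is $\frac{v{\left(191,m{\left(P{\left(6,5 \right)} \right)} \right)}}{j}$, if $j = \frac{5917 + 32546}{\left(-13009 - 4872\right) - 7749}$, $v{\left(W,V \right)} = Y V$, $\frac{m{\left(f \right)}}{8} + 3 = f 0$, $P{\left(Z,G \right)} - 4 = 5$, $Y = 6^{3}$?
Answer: $\frac{44288640}{12821} \approx 3454.4$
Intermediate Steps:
$Y = 216$
$P{\left(Z,G \right)} = 9$ ($P{\left(Z,G \right)} = 4 + 5 = 9$)
$m{\left(f \right)} = -24$ ($m{\left(f \right)} = -24 + 8 f 0 = -24 + 8 \cdot 0 = -24 + 0 = -24$)
$v{\left(W,V \right)} = 216 V$
$j = - \frac{38463}{25630}$ ($j = \frac{38463}{\left(-13009 - 4872\right) - 7749} = \frac{38463}{-17881 - 7749} = \frac{38463}{-25630} = 38463 \left(- \frac{1}{25630}\right) = - \frac{38463}{25630} \approx -1.5007$)
$\frac{v{\left(191,m{\left(P{\left(6,5 \right)} \right)} \right)}}{j} = \frac{216 \left(-24\right)}{- \frac{38463}{25630}} = \left(-5184\right) \left(- \frac{25630}{38463}\right) = \frac{44288640}{12821}$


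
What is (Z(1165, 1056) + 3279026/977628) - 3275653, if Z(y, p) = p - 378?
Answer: -1600851990137/488814 ≈ -3.2750e+6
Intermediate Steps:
Z(y, p) = -378 + p
(Z(1165, 1056) + 3279026/977628) - 3275653 = ((-378 + 1056) + 3279026/977628) - 3275653 = (678 + 3279026*(1/977628)) - 3275653 = (678 + 1639513/488814) - 3275653 = 333055405/488814 - 3275653 = -1600851990137/488814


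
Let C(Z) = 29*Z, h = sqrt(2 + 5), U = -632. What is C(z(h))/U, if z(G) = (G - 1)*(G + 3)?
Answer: -29/158 - 29*sqrt(7)/316 ≈ -0.42635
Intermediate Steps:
h = sqrt(7) ≈ 2.6458
z(G) = (-1 + G)*(3 + G)
C(z(h))/U = (29*(-3 + (sqrt(7))**2 + 2*sqrt(7)))/(-632) = (29*(-3 + 7 + 2*sqrt(7)))*(-1/632) = (29*(4 + 2*sqrt(7)))*(-1/632) = (116 + 58*sqrt(7))*(-1/632) = -29/158 - 29*sqrt(7)/316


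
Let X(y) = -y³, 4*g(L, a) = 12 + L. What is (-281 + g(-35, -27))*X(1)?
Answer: 1147/4 ≈ 286.75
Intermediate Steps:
g(L, a) = 3 + L/4 (g(L, a) = (12 + L)/4 = 3 + L/4)
(-281 + g(-35, -27))*X(1) = (-281 + (3 + (¼)*(-35)))*(-1*1³) = (-281 + (3 - 35/4))*(-1*1) = (-281 - 23/4)*(-1) = -1147/4*(-1) = 1147/4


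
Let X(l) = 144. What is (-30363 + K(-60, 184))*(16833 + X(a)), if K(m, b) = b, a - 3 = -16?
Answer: -512348883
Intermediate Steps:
a = -13 (a = 3 - 16 = -13)
(-30363 + K(-60, 184))*(16833 + X(a)) = (-30363 + 184)*(16833 + 144) = -30179*16977 = -512348883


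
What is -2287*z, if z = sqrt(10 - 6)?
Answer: -4574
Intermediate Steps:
z = 2 (z = sqrt(4) = 2)
-2287*z = -2287*2 = -4574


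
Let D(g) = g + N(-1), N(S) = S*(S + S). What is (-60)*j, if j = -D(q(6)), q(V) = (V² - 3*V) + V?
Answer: 1560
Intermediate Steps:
q(V) = V² - 2*V
N(S) = 2*S² (N(S) = S*(2*S) = 2*S²)
D(g) = 2 + g (D(g) = g + 2*(-1)² = g + 2*1 = g + 2 = 2 + g)
j = -26 (j = -(2 + 6*(-2 + 6)) = -(2 + 6*4) = -(2 + 24) = -1*26 = -26)
(-60)*j = -60*(-26) = 1560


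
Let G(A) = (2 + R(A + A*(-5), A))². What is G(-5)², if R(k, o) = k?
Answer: 234256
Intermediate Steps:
G(A) = (2 - 4*A)² (G(A) = (2 + (A + A*(-5)))² = (2 + (A - 5*A))² = (2 - 4*A)²)
G(-5)² = (4*(-1 + 2*(-5))²)² = (4*(-1 - 10)²)² = (4*(-11)²)² = (4*121)² = 484² = 234256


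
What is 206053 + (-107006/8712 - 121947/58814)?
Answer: 3770415703427/18299556 ≈ 2.0604e+5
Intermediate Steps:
206053 + (-107006/8712 - 121947/58814) = 206053 + (-107006*1/8712 - 121947*1/58814) = 206053 + (-53503/4356 - 17421/8402) = 206053 - 262709041/18299556 = 3770415703427/18299556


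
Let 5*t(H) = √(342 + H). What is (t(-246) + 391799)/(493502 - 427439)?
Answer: 20621/3477 + 4*√6/330315 ≈ 5.9307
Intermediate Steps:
t(H) = √(342 + H)/5
(t(-246) + 391799)/(493502 - 427439) = (√(342 - 246)/5 + 391799)/(493502 - 427439) = (√96/5 + 391799)/66063 = ((4*√6)/5 + 391799)*(1/66063) = (4*√6/5 + 391799)*(1/66063) = (391799 + 4*√6/5)*(1/66063) = 20621/3477 + 4*√6/330315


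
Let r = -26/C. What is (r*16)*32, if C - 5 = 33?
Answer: -6656/19 ≈ -350.32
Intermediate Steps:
C = 38 (C = 5 + 33 = 38)
r = -13/19 (r = -26/38 = -26*1/38 = -13/19 ≈ -0.68421)
(r*16)*32 = -13/19*16*32 = -208/19*32 = -6656/19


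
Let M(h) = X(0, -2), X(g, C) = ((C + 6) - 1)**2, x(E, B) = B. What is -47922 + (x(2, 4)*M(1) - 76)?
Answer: -47962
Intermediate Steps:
X(g, C) = (5 + C)**2 (X(g, C) = ((6 + C) - 1)**2 = (5 + C)**2)
M(h) = 9 (M(h) = (5 - 2)**2 = 3**2 = 9)
-47922 + (x(2, 4)*M(1) - 76) = -47922 + (4*9 - 76) = -47922 + (36 - 76) = -47922 - 40 = -47962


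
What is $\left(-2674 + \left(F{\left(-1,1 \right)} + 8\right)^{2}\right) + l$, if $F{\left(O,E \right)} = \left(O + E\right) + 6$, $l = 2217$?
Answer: $-261$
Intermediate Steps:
$F{\left(O,E \right)} = 6 + E + O$ ($F{\left(O,E \right)} = \left(E + O\right) + 6 = 6 + E + O$)
$\left(-2674 + \left(F{\left(-1,1 \right)} + 8\right)^{2}\right) + l = \left(-2674 + \left(\left(6 + 1 - 1\right) + 8\right)^{2}\right) + 2217 = \left(-2674 + \left(6 + 8\right)^{2}\right) + 2217 = \left(-2674 + 14^{2}\right) + 2217 = \left(-2674 + 196\right) + 2217 = -2478 + 2217 = -261$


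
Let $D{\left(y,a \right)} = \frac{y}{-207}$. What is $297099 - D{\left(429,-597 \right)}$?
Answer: $\frac{20499974}{69} \approx 2.971 \cdot 10^{5}$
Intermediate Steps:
$D{\left(y,a \right)} = - \frac{y}{207}$ ($D{\left(y,a \right)} = y \left(- \frac{1}{207}\right) = - \frac{y}{207}$)
$297099 - D{\left(429,-597 \right)} = 297099 - \left(- \frac{1}{207}\right) 429 = 297099 - - \frac{143}{69} = 297099 + \frac{143}{69} = \frac{20499974}{69}$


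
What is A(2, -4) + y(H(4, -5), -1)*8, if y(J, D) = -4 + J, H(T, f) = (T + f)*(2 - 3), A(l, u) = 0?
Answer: -24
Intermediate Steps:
H(T, f) = -T - f (H(T, f) = (T + f)*(-1) = -T - f)
A(2, -4) + y(H(4, -5), -1)*8 = 0 + (-4 + (-1*4 - 1*(-5)))*8 = 0 + (-4 + (-4 + 5))*8 = 0 + (-4 + 1)*8 = 0 - 3*8 = 0 - 24 = -24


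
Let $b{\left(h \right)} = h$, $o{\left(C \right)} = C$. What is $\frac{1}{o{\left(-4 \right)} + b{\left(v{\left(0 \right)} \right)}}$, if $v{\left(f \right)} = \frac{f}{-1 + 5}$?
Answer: $- \frac{1}{4} \approx -0.25$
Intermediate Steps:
$v{\left(f \right)} = \frac{f}{4}$
$\frac{1}{o{\left(-4 \right)} + b{\left(v{\left(0 \right)} \right)}} = \frac{1}{-4 + \frac{1}{4} \cdot 0} = \frac{1}{-4 + 0} = \frac{1}{-4} = - \frac{1}{4}$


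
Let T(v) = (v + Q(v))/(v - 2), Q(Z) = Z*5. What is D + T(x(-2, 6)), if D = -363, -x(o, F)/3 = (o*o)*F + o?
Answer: -6072/17 ≈ -357.18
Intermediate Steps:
Q(Z) = 5*Z
x(o, F) = -3*o - 3*F*o² (x(o, F) = -3*((o*o)*F + o) = -3*(o²*F + o) = -3*(F*o² + o) = -3*(o + F*o²) = -3*o - 3*F*o²)
T(v) = 6*v/(-2 + v) (T(v) = (v + 5*v)/(v - 2) = (6*v)/(-2 + v) = 6*v/(-2 + v))
D + T(x(-2, 6)) = -363 + 6*(-3*(-2)*(1 + 6*(-2)))/(-2 - 3*(-2)*(1 + 6*(-2))) = -363 + 6*(-3*(-2)*(1 - 12))/(-2 - 3*(-2)*(1 - 12)) = -363 + 6*(-3*(-2)*(-11))/(-2 - 3*(-2)*(-11)) = -363 + 6*(-66)/(-2 - 66) = -363 + 6*(-66)/(-68) = -363 + 6*(-66)*(-1/68) = -363 + 99/17 = -6072/17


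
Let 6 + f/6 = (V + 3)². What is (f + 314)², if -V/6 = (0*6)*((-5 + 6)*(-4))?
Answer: 110224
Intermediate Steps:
V = 0 (V = -6*0*6*(-5 + 6)*(-4) = -0*1*(-4) = -0*(-4) = -6*0 = 0)
f = 18 (f = -36 + 6*(0 + 3)² = -36 + 6*3² = -36 + 6*9 = -36 + 54 = 18)
(f + 314)² = (18 + 314)² = 332² = 110224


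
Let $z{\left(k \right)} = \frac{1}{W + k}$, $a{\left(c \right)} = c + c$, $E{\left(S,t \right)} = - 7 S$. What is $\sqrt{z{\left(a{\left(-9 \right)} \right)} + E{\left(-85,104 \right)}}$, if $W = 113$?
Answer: $\frac{\sqrt{5369970}}{95} \approx 24.393$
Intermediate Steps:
$a{\left(c \right)} = 2 c$
$z{\left(k \right)} = \frac{1}{113 + k}$
$\sqrt{z{\left(a{\left(-9 \right)} \right)} + E{\left(-85,104 \right)}} = \sqrt{\frac{1}{113 + 2 \left(-9\right)} - -595} = \sqrt{\frac{1}{113 - 18} + 595} = \sqrt{\frac{1}{95} + 595} = \sqrt{\frac{56526}{95}} = \frac{\sqrt{5369970}}{95}$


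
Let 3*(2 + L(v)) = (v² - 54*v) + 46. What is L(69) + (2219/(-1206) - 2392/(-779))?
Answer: 337801001/939474 ≈ 359.56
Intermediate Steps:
L(v) = 40/3 - 18*v + v²/3 (L(v) = -2 + ((v² - 54*v) + 46)/3 = -2 + (46 + v² - 54*v)/3 = -2 + (46/3 - 18*v + v²/3) = 40/3 - 18*v + v²/3)
L(69) + (2219/(-1206) - 2392/(-779)) = (40/3 - 18*69 + (⅓)*69²) + (2219/(-1206) - 2392/(-779)) = (40/3 - 1242 + (⅓)*4761) + (2219*(-1/1206) - 2392*(-1/779)) = (40/3 - 1242 + 1587) + (-2219/1206 + 2392/779) = 1075/3 + 1156151/939474 = 337801001/939474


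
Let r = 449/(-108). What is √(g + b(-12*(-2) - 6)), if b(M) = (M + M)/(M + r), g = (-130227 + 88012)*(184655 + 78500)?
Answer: I*√24829090127770565/1495 ≈ 1.054e+5*I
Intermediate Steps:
r = -449/108 (r = 449*(-1/108) = -449/108 ≈ -4.1574)
g = -11109088325 (g = -42215*263155 = -11109088325)
b(M) = 2*M/(-449/108 + M) (b(M) = (M + M)/(M - 449/108) = (2*M)/(-449/108 + M) = 2*M/(-449/108 + M))
√(g + b(-12*(-2) - 6)) = √(-11109088325 + 216*(-12*(-2) - 6)/(-449 + 108*(-12*(-2) - 6))) = √(-11109088325 + 216*(24 - 6)/(-449 + 108*(24 - 6))) = √(-11109088325 + 216*18/(-449 + 108*18)) = √(-11109088325 + 216*18/(-449 + 1944)) = √(-11109088325 + 216*18/1495) = √(-11109088325 + 216*18*(1/1495)) = √(-11109088325 + 3888/1495) = √(-16608087041987/1495) = I*√24829090127770565/1495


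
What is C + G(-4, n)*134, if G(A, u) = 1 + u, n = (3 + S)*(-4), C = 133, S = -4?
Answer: 803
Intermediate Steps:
n = 4 (n = (3 - 4)*(-4) = -1*(-4) = 4)
C + G(-4, n)*134 = 133 + (1 + 4)*134 = 133 + 5*134 = 133 + 670 = 803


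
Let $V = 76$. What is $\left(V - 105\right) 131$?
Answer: $-3799$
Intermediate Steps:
$\left(V - 105\right) 131 = \left(76 - 105\right) 131 = \left(-29\right) 131 = -3799$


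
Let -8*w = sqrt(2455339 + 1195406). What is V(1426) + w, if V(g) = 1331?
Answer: 1331 - 7*sqrt(74505)/8 ≈ 1092.2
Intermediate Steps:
w = -7*sqrt(74505)/8 (w = -sqrt(2455339 + 1195406)/8 = -7*sqrt(74505)/8 ≈ -238.84)
V(1426) + w = 1331 - 7*sqrt(74505)/8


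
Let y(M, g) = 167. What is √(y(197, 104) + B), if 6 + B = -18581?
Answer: 2*I*√4605 ≈ 135.72*I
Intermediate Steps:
B = -18587 (B = -6 - 18581 = -18587)
√(y(197, 104) + B) = √(167 - 18587) = √(-18420) = 2*I*√4605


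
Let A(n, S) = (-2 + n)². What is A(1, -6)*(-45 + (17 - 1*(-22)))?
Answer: -6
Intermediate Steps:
A(1, -6)*(-45 + (17 - 1*(-22))) = (-2 + 1)²*(-45 + (17 - 1*(-22))) = (-1)²*(-45 + (17 + 22)) = 1*(-45 + 39) = 1*(-6) = -6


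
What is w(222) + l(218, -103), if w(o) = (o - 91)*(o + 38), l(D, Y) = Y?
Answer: 33957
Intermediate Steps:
w(o) = (-91 + o)*(38 + o)
w(222) + l(218, -103) = (-3458 + 222**2 - 53*222) - 103 = (-3458 + 49284 - 11766) - 103 = 34060 - 103 = 33957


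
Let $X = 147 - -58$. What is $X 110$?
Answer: $22550$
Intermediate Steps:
$X = 205$ ($X = 147 + 58 = 205$)
$X 110 = 205 \cdot 110 = 22550$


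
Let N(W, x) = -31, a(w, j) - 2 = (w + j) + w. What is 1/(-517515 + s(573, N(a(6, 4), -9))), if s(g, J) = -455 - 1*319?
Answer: -1/518289 ≈ -1.9294e-6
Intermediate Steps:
a(w, j) = 2 + j + 2*w (a(w, j) = 2 + ((w + j) + w) = 2 + ((j + w) + w) = 2 + (j + 2*w) = 2 + j + 2*w)
s(g, J) = -774 (s(g, J) = -455 - 319 = -774)
1/(-517515 + s(573, N(a(6, 4), -9))) = 1/(-517515 - 774) = 1/(-518289) = -1/518289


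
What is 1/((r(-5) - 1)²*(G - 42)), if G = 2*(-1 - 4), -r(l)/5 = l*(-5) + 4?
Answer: -1/1108432 ≈ -9.0218e-7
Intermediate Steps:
r(l) = -20 + 25*l (r(l) = -5*(l*(-5) + 4) = -5*(-5*l + 4) = -5*(4 - 5*l) = -20 + 25*l)
G = -10 (G = 2*(-5) = -10)
1/((r(-5) - 1)²*(G - 42)) = 1/(((-20 + 25*(-5)) - 1)²*(-10 - 42)) = 1/(((-20 - 125) - 1)²*(-52)) = 1/((-145 - 1)²*(-52)) = 1/((-146)²*(-52)) = 1/(21316*(-52)) = 1/(-1108432) = -1/1108432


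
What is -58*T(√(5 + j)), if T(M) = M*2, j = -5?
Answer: 0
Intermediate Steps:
T(M) = 2*M
-58*T(√(5 + j)) = -116*√(5 - 5) = -116*√0 = -116*0 = -58*0 = 0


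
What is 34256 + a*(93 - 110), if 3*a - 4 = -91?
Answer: 34749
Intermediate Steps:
a = -29 (a = 4/3 + (⅓)*(-91) = 4/3 - 91/3 = -29)
34256 + a*(93 - 110) = 34256 - 29*(93 - 110) = 34256 - 29*(-17) = 34256 + 493 = 34749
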